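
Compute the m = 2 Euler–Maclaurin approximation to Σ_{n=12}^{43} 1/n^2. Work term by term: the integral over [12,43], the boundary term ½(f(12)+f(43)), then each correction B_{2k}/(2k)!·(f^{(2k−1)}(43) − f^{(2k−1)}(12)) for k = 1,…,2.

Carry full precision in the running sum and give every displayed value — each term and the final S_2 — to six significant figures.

Integral: ∫_12^43 1/x^2 dx = 0.0600775.
Endpoint term: (f(12) + f(43))/2 = (0.00694444 + 0.000540833)/2 = 0.00374264.
Running total after boundary: 0.0638202.
Order-1 term: 1/12 · (-2.51550e-05 − (-0.00115741)) = 9.43544e-05.
Partial sum through k=1: 0.0639145.
Order-2 term: −1/720 · (-1.63256e-07 − (-9.64506e-05)) = -1.33732e-07.

S_2 ≈ 0.0639144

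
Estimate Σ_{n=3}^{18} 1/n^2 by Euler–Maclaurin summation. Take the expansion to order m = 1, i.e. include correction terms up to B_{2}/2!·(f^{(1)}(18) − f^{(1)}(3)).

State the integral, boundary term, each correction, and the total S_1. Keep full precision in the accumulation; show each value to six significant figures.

The integral term ∫_3^18 1/x^2 dx = 0.277778.
Endpoint term: (f(3) + f(18))/2 = (0.111111 + 0.00308642)/2 = 0.0570988.
Running total after boundary: 0.334877.
Correction k=1: B_{2}/2! · (f^{(1)}(18) − f^{(1)}(3)) = 1/12 · (-0.000342936 − (-0.0740741)) = 0.00614426.

S_1 ≈ 0.341021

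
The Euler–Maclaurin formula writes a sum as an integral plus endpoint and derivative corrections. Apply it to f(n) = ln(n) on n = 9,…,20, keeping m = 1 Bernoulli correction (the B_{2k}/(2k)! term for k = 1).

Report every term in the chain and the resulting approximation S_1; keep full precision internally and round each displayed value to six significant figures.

∫_9^20 ln(x) dx evaluates to 29.1396.
½[f(9) + f(20)] = ½[2.19722 + 2.99573] = 2.59648.
Integral + boundary = 31.7361.
Order-1 term: 1/12 · (0.0500000 − 0.111111) = -0.00509259.

S_1 ≈ 31.7310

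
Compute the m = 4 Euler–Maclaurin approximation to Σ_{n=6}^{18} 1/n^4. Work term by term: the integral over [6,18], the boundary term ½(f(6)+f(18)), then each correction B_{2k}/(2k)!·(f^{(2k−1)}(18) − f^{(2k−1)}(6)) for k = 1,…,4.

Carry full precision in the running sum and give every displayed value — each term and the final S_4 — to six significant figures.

S_4 ≈ 0.00191874

Integral: ∫_6^18 1/x^4 dx = 0.00148605.
½[f(6) + f(18)] = ½[0.000771605 + 9.52599e-06] = 0.000390565.
Running total after boundary: 0.00187662.
k=1: B_{2}/(2)! × [f^{(1)}(18) − f^{(1)}(6)] = 1/12 × (-2.11689e-06 − (-0.000514403)) = 4.26905e-05.
After k=1: 0.00191931.
k=2: B_{4}/(4)! × [f^{(3)}(18) − f^{(3)}(6)] = −1/720 × (-1.96008e-07 − (-0.000428669)) = -5.95102e-07.
After k=2: 0.00191871.
k=3: B_{6}/(6)! × [f^{(5)}(18) − f^{(5)}(6)] = 1/30240 × (-3.38779e-08 − (-0.000666819)) = 2.20498e-08.
After k=3: 0.00191874.
k=4: B_{8}/(8)! × [f^{(7)}(18) − f^{(7)}(6)] = −1/1209600 × (-9.41053e-09 − (-0.00166705)) = -1.37817e-09.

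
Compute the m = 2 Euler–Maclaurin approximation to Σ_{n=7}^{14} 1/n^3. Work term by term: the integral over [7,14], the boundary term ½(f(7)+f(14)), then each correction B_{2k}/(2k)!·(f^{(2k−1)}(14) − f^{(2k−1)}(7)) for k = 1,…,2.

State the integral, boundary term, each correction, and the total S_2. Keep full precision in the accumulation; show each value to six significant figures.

∫_7^14 1/x^3 dx evaluates to 0.00765306.
Boundary: ½(f(7) + f(14)) = ½(0.00291545 + 0.000364431) = 0.00163994.
Running total after boundary: 0.00929300.
Order-1 term: 1/12 · (-7.80925e-05 − (-0.00124948)) = 9.76156e-05.
Running total after k=1: 0.00939062.
Order-2 term: −1/720 · (-7.96862e-06 − (-0.000509992)) = -6.97254e-07.

S_2 ≈ 0.00938992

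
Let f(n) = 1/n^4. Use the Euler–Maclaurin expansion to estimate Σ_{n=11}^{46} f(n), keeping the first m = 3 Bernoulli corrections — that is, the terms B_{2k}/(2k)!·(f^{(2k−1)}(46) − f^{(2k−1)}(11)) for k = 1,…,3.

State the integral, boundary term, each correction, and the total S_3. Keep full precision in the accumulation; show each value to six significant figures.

S_3 ≈ 0.000283336

∫_11^46 1/x^4 dx evaluates to 0.000247014.
Endpoint term: (f(11) + f(46))/2 = (6.83013e-05 + 2.23341e-07)/2 = 3.42623e-05.
So far: 0.000281276.
Order-1 term: 1/12 · (-1.94210e-08 − (-2.48369e-05)) = 2.06812e-06.
After k=1: 0.000283344.
Order-2 term: −1/720 · (-2.75345e-10 − (-6.15790e-06)) = -8.55225e-09.
After k=2: 0.000283336.
Order-3 term: 1/30240 · (-7.28700e-12 − (-2.84994e-06)) = 9.42437e-11.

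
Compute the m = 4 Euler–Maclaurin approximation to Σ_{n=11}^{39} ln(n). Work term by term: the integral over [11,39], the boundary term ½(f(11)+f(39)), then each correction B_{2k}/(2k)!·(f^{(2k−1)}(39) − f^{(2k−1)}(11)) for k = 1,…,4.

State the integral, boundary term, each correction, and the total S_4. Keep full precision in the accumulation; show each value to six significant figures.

S_4 ≈ 91.5273

∫_11^39 ln(x) dx evaluates to 88.5021.
Boundary: ½(f(11) + f(39)) = ½(2.39790 + 3.66356) = 3.03073.
So far: 91.5328.
k=1: B_{2}/(2)! × [f^{(1)}(39) − f^{(1)}(11)] = 1/12 × (0.0256410 − 0.0909091) = -0.00543901.
Running total after k=1: 91.5273.
k=2: B_{4}/(4)! × [f^{(3)}(39) − f^{(3)}(11)] = −1/720 × (3.37160e-05 − 0.00150263) = 2.04016e-06.
Running total after k=2: 91.5273.
k=3: B_{6}/(6)! × [f^{(5)}(39) − f^{(5)}(11)] = 1/30240 × (2.66004e-07 − 0.000149021) = -4.91915e-09.
Running total after k=3: 91.5273.
k=4: B_{8}/(8)! × [f^{(7)}(39) − f^{(7)}(11)] = −1/1209600 × (5.24663e-09 − 3.69474e-05) = 3.05408e-11.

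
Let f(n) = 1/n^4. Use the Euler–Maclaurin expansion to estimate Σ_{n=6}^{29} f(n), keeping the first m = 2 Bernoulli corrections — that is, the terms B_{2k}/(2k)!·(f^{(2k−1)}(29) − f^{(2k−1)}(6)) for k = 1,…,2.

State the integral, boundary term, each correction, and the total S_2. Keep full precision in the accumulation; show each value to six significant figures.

S_2 ≈ 0.00195831

Integral: ∫_6^29 1/x^4 dx = 0.00152954.
Boundary: ½(f(6) + f(29)) = ½(0.000771605 + 1.41387e-06) = 0.000386509.
Running total after boundary: 0.00191605.
Correction k=1: B_{2}/2! · (f^{(1)}(29) − f^{(1)}(6)) = 1/12 · (-1.95016e-07 − (-0.000514403)) = 4.28507e-05.
Running total after k=1: 0.00195890.
Correction k=2: B_{4}/4! · (f^{(3)}(29) − f^{(3)}(6)) = −1/720 · (-6.95657e-09 − (-0.000428669)) = -5.95365e-07.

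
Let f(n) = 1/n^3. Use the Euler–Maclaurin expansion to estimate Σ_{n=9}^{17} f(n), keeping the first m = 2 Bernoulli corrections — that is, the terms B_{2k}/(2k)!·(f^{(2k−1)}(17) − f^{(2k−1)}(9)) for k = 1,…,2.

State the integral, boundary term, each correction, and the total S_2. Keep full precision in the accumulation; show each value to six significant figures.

The integral term ∫_9^17 1/x^3 dx = 0.00444274.
Endpoint term: (f(9) + f(17))/2 = (0.00137174 + 0.000203542)/2 = 0.000787642.
Integral + boundary = 0.00523038.
Order-1 term: 1/12 · (-3.59191e-05 − (-0.000457247)) = 3.51107e-05.
Running total after k=1: 0.00526549.
Order-2 term: −1/720 · (-2.48575e-06 − (-0.000112901)) = -1.53354e-07.

S_2 ≈ 0.00526533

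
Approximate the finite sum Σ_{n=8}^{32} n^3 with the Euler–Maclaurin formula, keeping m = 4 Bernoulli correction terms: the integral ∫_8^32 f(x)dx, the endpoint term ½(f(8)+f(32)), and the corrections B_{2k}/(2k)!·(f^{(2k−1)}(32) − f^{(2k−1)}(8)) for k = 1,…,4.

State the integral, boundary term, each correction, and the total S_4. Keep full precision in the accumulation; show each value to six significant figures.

∫_8^32 x^3 dx evaluates to 261120.
Boundary: ½(f(8) + f(32)) = ½(512.000 + 32768.0) = 16640.0.
Running total after boundary: 277760.
k=1: B_{2}/(2)! × [f^{(1)}(32) − f^{(1)}(8)] = 1/12 × (3072.00 − 192.000) = 240.000.
Running total after k=1: 278000.
k=2: B_{4}/(4)! × [f^{(3)}(32) − f^{(3)}(8)] = −1/720 × (6.00000 − 6.00000) = 0.00000.
Running total after k=2: 278000.
k=3: B_{6}/(6)! × [f^{(5)}(32) − f^{(5)}(8)] = 1/30240 × (0.00000 − 0.00000) = 0.00000.
Running total after k=3: 278000.
k=4: B_{8}/(8)! × [f^{(7)}(32) − f^{(7)}(8)] = −1/1209600 × (0.00000 − 0.00000) = 0.00000.

S_4 ≈ 278000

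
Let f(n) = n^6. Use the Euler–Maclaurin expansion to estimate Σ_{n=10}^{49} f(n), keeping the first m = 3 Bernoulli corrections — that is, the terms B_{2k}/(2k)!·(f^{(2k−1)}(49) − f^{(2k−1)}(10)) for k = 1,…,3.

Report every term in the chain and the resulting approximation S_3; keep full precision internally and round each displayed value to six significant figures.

S_3 ≈ 1.03950e+11

Integral: ∫_10^49 x^6 dx = 9.68876e+10.
Boundary: ½(f(10) + f(49)) = ½(1.00000e+06 + 1.38413e+10) = 6.92114e+09.
So far: 1.03809e+11.
k=1: B_{2}/(2)! × [f^{(1)}(49) − f^{(1)}(10)] = 1/12 × (1.69485e+09 − 600000) = 1.41188e+08.
After k=1: 1.03950e+11.
k=2: B_{4}/(4)! × [f^{(3)}(49) − f^{(3)}(10)] = −1/720 × (1.41179e+07 − 120000) = -19441.5.
After k=2: 1.03950e+11.
k=3: B_{6}/(6)! × [f^{(5)}(49) − f^{(5)}(10)] = 1/30240 × (35280.0 − 7200.00) = 0.928571.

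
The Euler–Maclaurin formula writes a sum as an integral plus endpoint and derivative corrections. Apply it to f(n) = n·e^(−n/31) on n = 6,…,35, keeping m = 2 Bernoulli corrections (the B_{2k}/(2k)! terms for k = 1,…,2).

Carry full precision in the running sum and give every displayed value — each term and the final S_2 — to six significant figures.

S_2 ≈ 291.668

∫_6^35 x·e^(−x/31) dx evaluates to 283.596.
½[f(6) + f(35)] = ½[4.94418 + 11.3171] = 8.13065.
Integral + boundary = 291.727.
Order-1 term: 1/12 · (-0.0417221 − 0.664540) = -0.0588552.
Running total after k=1: 291.668.
Order-2 term: −1/720 · (0.000629521 − 0.00240645) = 2.46796e-06.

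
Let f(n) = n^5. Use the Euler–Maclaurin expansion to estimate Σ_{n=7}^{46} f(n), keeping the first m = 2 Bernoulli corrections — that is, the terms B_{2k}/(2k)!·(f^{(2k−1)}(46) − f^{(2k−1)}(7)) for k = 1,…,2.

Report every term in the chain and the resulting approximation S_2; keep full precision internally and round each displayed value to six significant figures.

S_2 ≈ 1.68388e+09

∫_7^46 x^5 dx evaluates to 1.57903e+09.
Boundary: ½(f(7) + f(46)) = ½(16807.0 + 2.05963e+08) = 1.02990e+08.
So far: 1.68202e+09.
Correction k=1: B_{2}/2! · (f^{(1)}(46) − f^{(1)}(7)) = 1/12 · (2.23873e+07 − 12005.0) = 1.86461e+06.
Running total after k=1: 1.68388e+09.
Correction k=2: B_{4}/4! · (f^{(3)}(46) − f^{(3)}(7)) = −1/720 · (126960 − 2940.00) = -172.250.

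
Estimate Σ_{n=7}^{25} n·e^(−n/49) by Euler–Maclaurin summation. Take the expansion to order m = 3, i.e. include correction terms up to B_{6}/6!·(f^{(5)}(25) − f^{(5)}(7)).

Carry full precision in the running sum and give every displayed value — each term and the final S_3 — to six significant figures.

S_3 ≈ 212.262

The integral term ∫_7^25 x·e^(−x/49) dx = 201.760.
Boundary: ½(f(7) + f(25)) = ½(6.06815 + 15.0093) = 10.5387.
So far: 212.299.
Correction k=1: B_{2}/2! · (f^{(1)}(25) − f^{(1)}(7)) = 1/12 · (0.294060 − 0.743038) = -0.0374148.
After k=1: 212.262.
Correction k=2: B_{4}/4! · (f^{(3)}(25) − f^{(3)}(7)) = −1/720 · (0.000622577 − 0.00103157) = 5.68043e-07.
After k=2: 212.262.
Correction k=3: B_{6}/6! · (f^{(5)}(25) − f^{(5)}(7)) = 1/30240 · (4.67588e-07 − 7.30389e-07) = -8.69052e-12.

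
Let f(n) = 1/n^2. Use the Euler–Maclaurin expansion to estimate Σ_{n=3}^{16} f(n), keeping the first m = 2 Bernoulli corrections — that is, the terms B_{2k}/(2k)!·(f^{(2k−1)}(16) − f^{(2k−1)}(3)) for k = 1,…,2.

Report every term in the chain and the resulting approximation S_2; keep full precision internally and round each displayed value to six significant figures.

Integral: ∫_3^16 1/x^2 dx = 0.270833.
Endpoint term: (f(3) + f(16))/2 = (0.111111 + 0.00390625)/2 = 0.0575087.
Running total after boundary: 0.328342.
Correction k=1: B_{2}/2! · (f^{(1)}(16) − f^{(1)}(3)) = 1/12 · (-0.000488281 − (-0.0740741)) = 0.00613215.
After k=1: 0.334474.
Correction k=2: B_{4}/4! · (f^{(3)}(16) − f^{(3)}(3)) = −1/720 · (-2.28882e-05 − (-0.0987654)) = -0.000137142.

S_2 ≈ 0.334337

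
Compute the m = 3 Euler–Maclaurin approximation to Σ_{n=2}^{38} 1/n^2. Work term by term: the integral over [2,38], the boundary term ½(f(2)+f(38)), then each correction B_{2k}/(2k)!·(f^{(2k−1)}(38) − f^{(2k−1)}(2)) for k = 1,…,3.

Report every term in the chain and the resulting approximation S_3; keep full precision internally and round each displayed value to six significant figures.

S_3 ≈ 0.619005

The integral term ∫_2^38 1/x^2 dx = 0.473684.
Boundary: ½(f(2) + f(38)) = ½(0.250000 + 0.000692521) = 0.125346.
Running total after boundary: 0.599030.
Order-1 term: 1/12 · (-3.64485e-05 − (-0.250000)) = 0.0208303.
Partial sum through k=1: 0.619861.
Order-2 term: −1/720 · (-3.02896e-07 − (-0.750000)) = -0.00104167.
Partial sum through k=2: 0.618819.
Order-3 term: 1/30240 · (-6.29285e-09 − (-5.62500)) = 0.000186012.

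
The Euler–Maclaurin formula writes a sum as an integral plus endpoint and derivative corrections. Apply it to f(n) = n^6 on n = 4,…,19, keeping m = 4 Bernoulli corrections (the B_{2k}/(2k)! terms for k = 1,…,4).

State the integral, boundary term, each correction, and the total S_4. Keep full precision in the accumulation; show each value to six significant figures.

S_4 ≈ 1.52455e+08

Integral: ∫_4^19 x^6 dx = 1.27694e+08.
Endpoint term: (f(4) + f(19))/2 = (4096.00 + 4.70459e+07)/2 = 2.35250e+07.
Running total after boundary: 1.51219e+08.
Correction k=1: B_{2}/2! · (f^{(1)}(19) − f^{(1)}(4)) = 1/12 · (1.48566e+07 − 6144.00) = 1.23754e+06.
Partial sum through k=1: 1.52456e+08.
Correction k=2: B_{4}/4! · (f^{(3)}(19) − f^{(3)}(4)) = −1/720 · (823080 − 7680.00) = -1132.50.
Partial sum through k=2: 1.52455e+08.
Correction k=3: B_{6}/6! · (f^{(5)}(19) − f^{(5)}(4)) = 1/30240 · (13680.0 − 2880.00) = 0.357143.
Partial sum through k=3: 1.52455e+08.
Correction k=4: B_{8}/8! · (f^{(7)}(19) − f^{(7)}(4)) = −1/1209600 · (0.00000 − 0.00000) = 0.00000.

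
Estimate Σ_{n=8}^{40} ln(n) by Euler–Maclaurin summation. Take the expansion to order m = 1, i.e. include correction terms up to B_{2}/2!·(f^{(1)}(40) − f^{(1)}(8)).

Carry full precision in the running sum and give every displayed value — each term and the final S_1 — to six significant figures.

The integral term ∫_8^40 ln(x) dx = 98.9196.
Endpoint term: (f(8) + f(40))/2 = (2.07944 + 3.68888)/2 = 2.88416.
Integral + boundary = 101.804.
k=1: B_{2}/(2)! × [f^{(1)}(40) − f^{(1)}(8)] = 1/12 × (0.0250000 − 0.125000) = -0.00833333.

S_1 ≈ 101.795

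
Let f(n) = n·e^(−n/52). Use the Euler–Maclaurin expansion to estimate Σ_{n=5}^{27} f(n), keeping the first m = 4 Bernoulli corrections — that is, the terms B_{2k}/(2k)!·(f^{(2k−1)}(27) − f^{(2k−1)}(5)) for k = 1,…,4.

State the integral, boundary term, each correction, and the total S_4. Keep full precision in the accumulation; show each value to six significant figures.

Integral: ∫_5^27 x·e^(−x/52) dx = 248.103.
Boundary: ½(f(5) + f(27)) = ½(4.54162 + 16.0644) = 10.3030.
So far: 258.406.
Order-1 term: 1/12 · (0.286047 − 0.820985) = -0.0445782.
After k=1: 258.362.
Order-2 term: −1/720 · (0.000545859 − 0.000975456) = 5.96663e-07.
After k=2: 258.362.
Order-3 term: 1/30240 · (3.64620e-07 − 6.09206e-07) = -8.08818e-12.
After k=3: 258.362.
Order-4 term: −1/1209600 · (1.95033e-10 − 3.17185e-10) = 1.00985e-16.

S_4 ≈ 258.362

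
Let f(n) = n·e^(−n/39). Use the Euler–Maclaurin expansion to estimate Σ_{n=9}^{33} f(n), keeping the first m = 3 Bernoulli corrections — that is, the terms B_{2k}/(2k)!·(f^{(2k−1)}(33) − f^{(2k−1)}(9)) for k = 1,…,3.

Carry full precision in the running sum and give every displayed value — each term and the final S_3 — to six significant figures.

S_3 ≈ 292.024

The integral term ∫_9^33 x·e^(−x/39) dx = 281.417.
Endpoint term: (f(9) + f(33))/2 = (7.14530 + 14.1590)/2 = 10.6522.
Integral + boundary = 292.069.
Order-1 term: 1/12 · (0.0660095 − 0.610710) = -0.0453917.
Running total after k=1: 292.024.
Order-2 term: −1/720 · (0.000607583 − 0.00144547) = 1.16373e-06.
Running total after k=2: 292.024.
Order-3 term: 1/30240 · (7.70392e-07 − 1.63670e-06) = -2.86476e-11.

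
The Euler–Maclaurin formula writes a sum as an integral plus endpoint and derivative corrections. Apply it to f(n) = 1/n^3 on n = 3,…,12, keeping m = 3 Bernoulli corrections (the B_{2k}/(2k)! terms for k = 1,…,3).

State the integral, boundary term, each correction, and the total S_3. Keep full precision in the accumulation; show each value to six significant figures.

S_3 ≈ 0.0738640

Integral: ∫_3^12 1/x^3 dx = 0.0520833.
Endpoint term: (f(3) + f(12))/2 = (0.0370370 + 0.000578704)/2 = 0.0188079.
Integral + boundary = 0.0708912.
Correction k=1: B_{2}/2! · (f^{(1)}(12) − f^{(1)}(3)) = 1/12 · (-0.000144676 − (-0.0370370)) = 0.00307436.
Partial sum through k=1: 0.0739656.
Correction k=2: B_{4}/4! · (f^{(3)}(12) − f^{(3)}(3)) = −1/720 · (-2.00939e-05 − (-0.0823045)) = -0.000114284.
Partial sum through k=2: 0.0738513.
Correction k=3: B_{6}/6! · (f^{(5)}(12) − f^{(5)}(3)) = 1/30240 · (-5.86071e-06 − (-0.384088)) = 1.27011e-05.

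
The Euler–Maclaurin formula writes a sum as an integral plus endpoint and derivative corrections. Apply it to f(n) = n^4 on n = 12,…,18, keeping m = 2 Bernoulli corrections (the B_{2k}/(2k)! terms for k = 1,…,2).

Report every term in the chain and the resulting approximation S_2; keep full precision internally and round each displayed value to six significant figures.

S_2 ≈ 392371

Integral: ∫_12^18 x^4 dx = 328147.
Boundary: ½(f(12) + f(18)) = ½(20736.0 + 104976) = 62856.0.
Integral + boundary = 391003.
k=1: B_{2}/(2)! × [f^{(1)}(18) − f^{(1)}(12)] = 1/12 × (23328.0 − 6912.00) = 1368.00.
Running total after k=1: 392371.
k=2: B_{4}/(4)! × [f^{(3)}(18) − f^{(3)}(12)] = −1/720 × (432.000 − 288.000) = -0.200000.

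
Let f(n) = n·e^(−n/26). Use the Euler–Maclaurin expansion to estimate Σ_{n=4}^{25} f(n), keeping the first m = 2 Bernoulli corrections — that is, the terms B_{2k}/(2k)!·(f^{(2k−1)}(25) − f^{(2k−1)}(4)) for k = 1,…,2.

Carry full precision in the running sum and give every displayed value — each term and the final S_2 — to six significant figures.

S_2 ≈ 168.274

∫_4^25 x·e^(−x/26) dx evaluates to 161.840.
Endpoint term: (f(4) + f(25))/2 = (3.42962 + 9.55761)/2 = 6.49361.
So far: 168.333.
k=1: B_{2}/(2)! × [f^{(1)}(25) − f^{(1)}(4)] = 1/12 × (0.0147040 − 0.725496) = -0.0592326.
After k=1: 168.274.
k=2: B_{4}/(4)! × [f^{(3)}(25) − f^{(3)}(4)] = −1/720 × (0.00115283 − 0.00360992) = 3.41262e-06.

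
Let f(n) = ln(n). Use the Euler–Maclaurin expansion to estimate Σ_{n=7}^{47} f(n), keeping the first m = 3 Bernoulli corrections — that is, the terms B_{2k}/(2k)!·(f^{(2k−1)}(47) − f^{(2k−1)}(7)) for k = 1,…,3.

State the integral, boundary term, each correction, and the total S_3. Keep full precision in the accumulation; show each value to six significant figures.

S_3 ≈ 130.223

Integral: ∫_7^47 ln(x) dx = 127.336.
½[f(7) + f(47)] = ½[1.94591 + 3.85015] = 2.89803.
So far: 130.234.
Correction k=1: B_{2}/2! · (f^{(1)}(47) − f^{(1)}(7)) = 1/12 · (0.0212766 − 0.142857) = -0.0101317.
After k=1: 130.223.
Correction k=2: B_{4}/4! · (f^{(3)}(47) − f^{(3)}(7)) = −1/720 · (1.92636e-05 − 0.00583090) = 8.07172e-06.
After k=2: 130.223.
Correction k=3: B_{6}/6! · (f^{(5)}(47) − f^{(5)}(7)) = 1/30240 · (1.04646e-07 − 0.00142798) = -4.72180e-08.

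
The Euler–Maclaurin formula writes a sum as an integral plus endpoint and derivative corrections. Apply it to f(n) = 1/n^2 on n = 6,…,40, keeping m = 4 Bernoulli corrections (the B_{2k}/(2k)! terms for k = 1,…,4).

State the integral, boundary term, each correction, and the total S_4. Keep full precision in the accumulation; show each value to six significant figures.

The integral term ∫_6^40 1/x^2 dx = 0.141667.
Boundary: ½(f(6) + f(40)) = ½(0.0277778 + 0.000625000) = 0.0142014.
Integral + boundary = 0.155868.
k=1: B_{2}/(2)! × [f^{(1)}(40) − f^{(1)}(6)] = 1/12 × (-3.12500e-05 − (-0.00925926)) = 0.000769001.
Running total after k=1: 0.156637.
k=2: B_{4}/(4)! × [f^{(3)}(40) − f^{(3)}(6)] = −1/720 × (-2.34375e-07 − (-0.00308642)) = -4.28637e-06.
Running total after k=2: 0.156633.
k=3: B_{6}/(6)! × [f^{(5)}(40) − f^{(5)}(6)] = 1/30240 × (-4.39453e-09 − (-0.00257202)) = 8.50533e-08.
Running total after k=3: 0.156633.
k=4: B_{8}/(8)! × [f^{(7)}(40) − f^{(7)}(6)] = −1/1209600 × (-1.53809e-10 − (-0.00400091)) = -3.30763e-09.

S_4 ≈ 0.156633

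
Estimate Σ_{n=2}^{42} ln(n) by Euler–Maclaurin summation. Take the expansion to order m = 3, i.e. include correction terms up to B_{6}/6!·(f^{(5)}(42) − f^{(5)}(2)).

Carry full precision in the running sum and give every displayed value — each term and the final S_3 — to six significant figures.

Integral: ∫_2^42 ln(x) dx = 115.596.
Endpoint term: (f(2) + f(42))/2 = (0.693147 + 3.73767)/2 = 2.21541.
So far: 117.811.
k=1: B_{2}/(2)! × [f^{(1)}(42) − f^{(1)}(2)] = 1/12 × (0.0238095 − 0.500000) = -0.0396825.
Running total after k=1: 117.772.
k=2: B_{4}/(4)! × [f^{(3)}(42) − f^{(3)}(2)] = −1/720 × (2.69949e-05 − 0.250000) = 0.000347185.
Running total after k=2: 117.772.
k=3: B_{6}/(6)! × [f^{(5)}(42) − f^{(5)}(2)] = 1/30240 × (1.83639e-07 − 0.750000) = -2.48016e-05.

S_3 ≈ 117.772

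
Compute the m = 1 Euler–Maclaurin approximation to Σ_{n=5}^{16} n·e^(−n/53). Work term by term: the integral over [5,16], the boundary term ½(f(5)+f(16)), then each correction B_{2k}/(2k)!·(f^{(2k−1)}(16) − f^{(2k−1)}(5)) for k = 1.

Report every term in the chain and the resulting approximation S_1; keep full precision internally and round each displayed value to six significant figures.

∫_5^16 x·e^(−x/53) dx evaluates to 93.1936.
Boundary: ½(f(5) + f(16)) = ½(4.54987 + 11.8307) = 8.19031.
Running total after boundary: 101.384.
Correction k=1: B_{2}/2! · (f^{(1)}(16) − f^{(1)}(5)) = 1/12 · (0.516200 − 0.824127) = -0.0256606.

S_1 ≈ 101.358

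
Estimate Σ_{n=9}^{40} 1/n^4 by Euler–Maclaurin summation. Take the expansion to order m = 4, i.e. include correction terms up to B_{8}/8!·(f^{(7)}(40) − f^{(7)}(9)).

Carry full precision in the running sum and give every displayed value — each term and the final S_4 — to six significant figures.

∫_9^40 1/x^4 dx evaluates to 0.000452039.
Boundary: ½(f(9) + f(40)) = ½(0.000152416 + 3.90625e-07) = 7.64032e-05.
Running total after boundary: 0.000528442.
Correction k=1: B_{2}/2! · (f^{(1)}(40) − f^{(1)}(9)) = 1/12 · (-3.90625e-08 − (-6.77404e-05)) = 5.64177e-06.
After k=1: 0.000534084.
Correction k=2: B_{4}/4! · (f^{(3)}(40) − f^{(3)}(9)) = −1/720 · (-7.32422e-10 − (-2.50890e-05)) = -3.48448e-08.
After k=2: 0.000534049.
Correction k=3: B_{6}/6! · (f^{(5)}(40) − f^{(5)}(9)) = 1/30240 · (-2.56348e-11 − (-1.73455e-05)) = 5.73594e-10.
After k=3: 0.000534050.
Correction k=4: B_{8}/8! · (f^{(7)}(40) − f^{(7)}(9)) = −1/1209600 · (-1.44196e-12 − (-1.92728e-05)) = -1.59332e-11.

S_4 ≈ 0.000534050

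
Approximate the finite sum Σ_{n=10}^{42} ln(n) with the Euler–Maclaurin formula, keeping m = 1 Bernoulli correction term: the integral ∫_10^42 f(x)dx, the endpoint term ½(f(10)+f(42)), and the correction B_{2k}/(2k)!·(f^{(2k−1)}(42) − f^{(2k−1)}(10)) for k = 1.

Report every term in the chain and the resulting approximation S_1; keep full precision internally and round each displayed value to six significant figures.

S_1 ≈ 104.970

∫_10^42 ln(x) dx evaluates to 101.956.
Boundary: ½(f(10) + f(42)) = ½(2.30259 + 3.73767) = 3.02013.
So far: 104.976.
Order-1 term: 1/12 · (0.0238095 − 0.100000) = -0.00634921.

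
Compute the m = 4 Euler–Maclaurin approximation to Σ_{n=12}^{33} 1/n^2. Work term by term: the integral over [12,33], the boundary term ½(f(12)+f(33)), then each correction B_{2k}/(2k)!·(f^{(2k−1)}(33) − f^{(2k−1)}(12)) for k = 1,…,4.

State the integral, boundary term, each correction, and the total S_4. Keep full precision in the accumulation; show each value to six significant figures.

The integral term ∫_12^33 1/x^2 dx = 0.0530303.
Boundary: ½(f(12) + f(33)) = ½(0.00694444 + 0.000918274) = 0.00393136.
Running total after boundary: 0.0569617.
Order-1 term: 1/12 · (-5.56529e-05 − (-0.00115741)) = 9.18129e-05.
Partial sum through k=1: 0.0570535.
Order-2 term: −1/720 · (-6.13256e-07 − (-9.64506e-05)) = -1.33107e-07.
Partial sum through k=2: 0.0570533.
Order-3 term: 1/30240 · (-1.68941e-08 − (-2.00939e-05)) = 6.63921e-10.
Partial sum through k=3: 0.0570533.
Order-4 term: −1/1209600 · (-8.68750e-10 − (-7.81429e-06)) = -6.45951e-12.

S_4 ≈ 0.0570533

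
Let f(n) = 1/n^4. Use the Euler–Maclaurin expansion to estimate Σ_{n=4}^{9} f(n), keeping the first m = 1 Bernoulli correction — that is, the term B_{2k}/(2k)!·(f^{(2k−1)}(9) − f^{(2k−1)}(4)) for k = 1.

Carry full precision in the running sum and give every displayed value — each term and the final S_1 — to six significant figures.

∫_4^9 1/x^4 dx evaluates to 0.00475109.
Boundary: ½(f(4) + f(9)) = ½(0.00390625 + 0.000152416) = 0.00202933.
So far: 0.00678042.
Order-1 term: 1/12 · (-6.77404e-05 − (-0.00390625)) = 0.000319876.

S_1 ≈ 0.00710029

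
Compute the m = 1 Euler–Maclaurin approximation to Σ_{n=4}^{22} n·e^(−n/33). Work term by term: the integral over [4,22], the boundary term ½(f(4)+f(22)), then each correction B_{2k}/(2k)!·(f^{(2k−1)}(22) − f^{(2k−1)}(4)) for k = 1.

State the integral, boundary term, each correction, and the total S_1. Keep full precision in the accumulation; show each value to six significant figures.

S_1 ≈ 157.135

The integral term ∫_4^22 x·e^(−x/33) dx = 149.766.
Boundary: ½(f(4) + f(22)) = ½(3.54338 + 11.2952) = 7.41928.
Integral + boundary = 157.185.
k=1: B_{2}/(2)! × [f^{(1)}(22) − f^{(1)}(4)] = 1/12 × (0.171139 − 0.778471) = -0.0506110.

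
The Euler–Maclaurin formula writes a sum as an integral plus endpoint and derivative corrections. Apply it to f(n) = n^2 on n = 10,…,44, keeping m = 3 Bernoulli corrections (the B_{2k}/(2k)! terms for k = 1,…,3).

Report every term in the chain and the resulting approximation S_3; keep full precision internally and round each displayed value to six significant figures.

The integral term ∫_10^44 x^2 dx = 28061.3.
Endpoint term: (f(10) + f(44))/2 = (100.000 + 1936.00)/2 = 1018.00.
Integral + boundary = 29079.3.
Order-1 term: 1/12 · (88.0000 − 20.0000) = 5.66667.
After k=1: 29085.0.
Order-2 term: −1/720 · (0.00000 − 0.00000) = 0.00000.
After k=2: 29085.0.
Order-3 term: 1/30240 · (0.00000 − 0.00000) = 0.00000.

S_3 ≈ 29085.0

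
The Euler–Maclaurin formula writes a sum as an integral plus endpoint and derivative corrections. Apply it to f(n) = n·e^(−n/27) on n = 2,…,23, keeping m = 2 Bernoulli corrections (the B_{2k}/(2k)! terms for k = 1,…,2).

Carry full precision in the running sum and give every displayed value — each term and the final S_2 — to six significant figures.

Integral: ∫_2^23 x·e^(−x/27) dx = 151.153.
½[f(2) + f(23)] = ½[1.85721 + 9.81236] = 5.83478.
Integral + boundary = 156.988.
k=1: B_{2}/(2)! × [f^{(1)}(23) − f^{(1)}(2)] = 1/12 × (0.0632036 − 0.859818) = -0.0663845.
After k=1: 156.922.
k=2: B_{4}/(4)! × [f^{(3)}(23) − f^{(3)}(2)] = −1/720 × (0.00125714 − 0.00372706) = 3.43044e-06.

S_2 ≈ 156.922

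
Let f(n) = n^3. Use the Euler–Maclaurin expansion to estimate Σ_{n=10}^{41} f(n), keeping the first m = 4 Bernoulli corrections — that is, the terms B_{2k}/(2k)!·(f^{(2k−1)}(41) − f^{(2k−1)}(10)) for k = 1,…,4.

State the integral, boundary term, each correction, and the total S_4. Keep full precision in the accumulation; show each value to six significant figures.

The integral term ∫_10^41 x^3 dx = 703940.
½[f(10) + f(41)] = ½[1000.00 + 68921.0] = 34960.5.
Integral + boundary = 738901.
k=1: B_{2}/(2)! × [f^{(1)}(41) − f^{(1)}(10)] = 1/12 × (5043.00 − 300.000) = 395.250.
Running total after k=1: 739296.
k=2: B_{4}/(4)! × [f^{(3)}(41) − f^{(3)}(10)] = −1/720 × (6.00000 − 6.00000) = 0.00000.
Running total after k=2: 739296.
k=3: B_{6}/(6)! × [f^{(5)}(41) − f^{(5)}(10)] = 1/30240 × (0.00000 − 0.00000) = 0.00000.
Running total after k=3: 739296.
k=4: B_{8}/(8)! × [f^{(7)}(41) − f^{(7)}(10)] = −1/1209600 × (0.00000 − 0.00000) = 0.00000.

S_4 ≈ 739296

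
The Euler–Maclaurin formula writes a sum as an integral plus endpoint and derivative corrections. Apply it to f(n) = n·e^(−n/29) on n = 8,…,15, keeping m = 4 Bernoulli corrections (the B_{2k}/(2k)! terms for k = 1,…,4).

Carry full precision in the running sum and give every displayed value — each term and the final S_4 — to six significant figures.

S_4 ≈ 61.0998

Integral: ∫_8^15 x·e^(−x/29) dx = 53.6148.
Boundary: ½(f(8) + f(15)) = ½(6.07134 + 8.94244) = 7.50689.
Running total after boundary: 61.1217.
k=1: B_{2}/(2)! × [f^{(1)}(15) − f^{(1)}(8)] = 1/12 × (0.287803 − 0.549561) = -0.0218132.
Partial sum through k=1: 61.0998.
k=2: B_{4}/(4)! × [f^{(3)}(15) − f^{(3)}(8)] = −1/720 × (0.00175996 − 0.00245826) = 9.69857e-07.
Partial sum through k=2: 61.0998.
k=3: B_{6}/(6)! × [f^{(5)}(15) − f^{(5)}(8)] = 1/30240 × (3.77849e-06 − 5.06903e-06) = -4.26767e-11.
Partial sum through k=3: 61.0998.
k=4: B_{8}/(8)! × [f^{(7)}(15) − f^{(7)}(8)] = −1/1209600 × (6.49736e-09 − 8.57913e-09) = 1.72104e-15.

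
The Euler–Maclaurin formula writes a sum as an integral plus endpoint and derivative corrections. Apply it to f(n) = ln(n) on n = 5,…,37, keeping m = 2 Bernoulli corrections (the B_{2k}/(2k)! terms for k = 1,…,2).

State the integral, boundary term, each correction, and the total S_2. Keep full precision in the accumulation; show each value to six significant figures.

S_2 ≈ 96.1526

Integral: ∫_5^37 ln(x) dx = 93.5568.
½[f(5) + f(37)] = ½[1.60944 + 3.61092] = 2.61018.
So far: 96.1670.
Correction k=1: B_{2}/2! · (f^{(1)}(37) − f^{(1)}(5)) = 1/12 · (0.0270270 − 0.200000) = -0.0144144.
Running total after k=1: 96.1525.
Correction k=2: B_{4}/4! · (f^{(3)}(37) − f^{(3)}(5)) = −1/720 · (3.94843e-05 − 0.0160000) = 2.21674e-05.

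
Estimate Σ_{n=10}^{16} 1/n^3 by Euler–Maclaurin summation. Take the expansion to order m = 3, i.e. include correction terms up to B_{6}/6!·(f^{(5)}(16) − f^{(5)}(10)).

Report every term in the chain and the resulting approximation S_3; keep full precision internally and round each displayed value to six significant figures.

S_3 ≈ 0.00369005

Integral: ∫_10^16 1/x^3 dx = 0.00304688.
½[f(10) + f(16)] = ½[0.00100000 + 0.000244141] = 0.000622070.
Integral + boundary = 0.00366895.
Order-1 term: 1/12 · (-4.57764e-05 − (-0.000300000)) = 2.11853e-05.
Partial sum through k=1: 0.00369013.
Order-2 term: −1/720 · (-3.57628e-06 − (-6.00000e-05)) = -7.83663e-08.
Partial sum through k=2: 0.00369005.
Order-3 term: 1/30240 · (-5.86733e-07 − (-2.52000e-05)) = 8.13931e-10.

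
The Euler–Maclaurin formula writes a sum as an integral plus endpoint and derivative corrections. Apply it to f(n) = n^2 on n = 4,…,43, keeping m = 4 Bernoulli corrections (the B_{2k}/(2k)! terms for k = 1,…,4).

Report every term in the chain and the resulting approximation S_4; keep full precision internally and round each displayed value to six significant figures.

The integral term ∫_4^43 x^2 dx = 26481.0.
½[f(4) + f(43)] = ½[16.0000 + 1849.00] = 932.500.
Running total after boundary: 27413.5.
Correction k=1: B_{2}/2! · (f^{(1)}(43) − f^{(1)}(4)) = 1/12 · (86.0000 − 8.00000) = 6.50000.
Running total after k=1: 27420.0.
Correction k=2: B_{4}/4! · (f^{(3)}(43) − f^{(3)}(4)) = −1/720 · (0.00000 − 0.00000) = 0.00000.
Running total after k=2: 27420.0.
Correction k=3: B_{6}/6! · (f^{(5)}(43) − f^{(5)}(4)) = 1/30240 · (0.00000 − 0.00000) = 0.00000.
Running total after k=3: 27420.0.
Correction k=4: B_{8}/8! · (f^{(7)}(43) − f^{(7)}(4)) = −1/1209600 · (0.00000 − 0.00000) = 0.00000.

S_4 ≈ 27420.0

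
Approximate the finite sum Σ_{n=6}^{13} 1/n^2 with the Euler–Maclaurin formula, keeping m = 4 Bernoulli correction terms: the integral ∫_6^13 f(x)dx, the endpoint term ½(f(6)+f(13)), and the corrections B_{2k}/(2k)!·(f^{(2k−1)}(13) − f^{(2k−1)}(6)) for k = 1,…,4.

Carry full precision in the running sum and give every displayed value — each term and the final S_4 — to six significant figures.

S_4 ≈ 0.107283

Integral: ∫_6^13 1/x^2 dx = 0.0897436.
½[f(6) + f(13)] = ½[0.0277778 + 0.00591716] = 0.0168475.
So far: 0.106591.
k=1: B_{2}/(2)! × [f^{(1)}(13) − f^{(1)}(6)] = 1/12 × (-0.000910332 − (-0.00925926)) = 0.000695744.
After k=1: 0.107287.
k=2: B_{4}/(4)! × [f^{(3)}(13) − f^{(3)}(6)] = −1/720 × (-6.46390e-05 − (-0.00308642)) = -4.19692e-06.
After k=2: 0.107283.
k=3: B_{6}/(6)! × [f^{(5)}(13) − f^{(5)}(6)] = 1/30240 × (-1.14744e-05 − (-0.00257202)) = 8.46740e-08.
After k=3: 0.107283.
k=4: B_{8}/(8)! × [f^{(7)}(13) − f^{(7)}(6)] = −1/1209600 × (-3.80216e-06 − (-0.00400091)) = -3.30449e-09.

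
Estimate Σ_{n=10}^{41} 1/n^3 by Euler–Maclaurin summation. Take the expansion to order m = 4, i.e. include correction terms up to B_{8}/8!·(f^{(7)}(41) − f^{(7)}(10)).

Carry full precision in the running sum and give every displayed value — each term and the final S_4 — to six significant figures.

S_4 ≈ 0.00523464

The integral term ∫_10^41 1/x^3 dx = 0.00470256.
½[f(10) + f(41)] = ½[0.00100000 + 1.45094e-05] = 0.000507255.
Running total after boundary: 0.00520981.
k=1: B_{2}/(2)! × [f^{(1)}(41) − f^{(1)}(10)] = 1/12 × (-1.06166e-06 − (-0.000300000)) = 2.49115e-05.
Running total after k=1: 0.00523472.
k=2: B_{4}/(4)! × [f^{(3)}(41) − f^{(3)}(10)] = −1/720 × (-1.26313e-08 − (-6.00000e-05)) = -8.33158e-08.
Running total after k=2: 0.00523464.
k=3: B_{6}/(6)! × [f^{(5)}(41) − f^{(5)}(10)] = 1/30240 × (-3.15595e-10 − (-2.52000e-05)) = 8.33323e-10.
Running total after k=3: 0.00523464.
k=4: B_{8}/(8)! × [f^{(7)}(41) − f^{(7)}(10)] = −1/1209600 × (-1.35174e-11 − (-1.81440e-05)) = -1.50000e-11.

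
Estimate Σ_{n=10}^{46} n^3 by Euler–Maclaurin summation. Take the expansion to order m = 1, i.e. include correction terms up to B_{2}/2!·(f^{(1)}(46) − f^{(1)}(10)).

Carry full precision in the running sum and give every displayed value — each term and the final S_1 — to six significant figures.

S_1 ≈ 1.16654e+06

The integral term ∫_10^46 x^3 dx = 1.11686e+06.
Endpoint term: (f(10) + f(46))/2 = (1000.00 + 97336.0)/2 = 49168.0.
Integral + boundary = 1.16603e+06.
k=1: B_{2}/(2)! × [f^{(1)}(46) − f^{(1)}(10)] = 1/12 × (6348.00 − 300.000) = 504.000.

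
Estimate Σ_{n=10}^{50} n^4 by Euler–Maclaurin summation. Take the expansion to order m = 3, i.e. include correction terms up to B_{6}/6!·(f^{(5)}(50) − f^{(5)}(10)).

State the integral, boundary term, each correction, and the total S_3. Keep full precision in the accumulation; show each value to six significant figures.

S_3 ≈ 6.56513e+07

The integral term ∫_10^50 x^4 dx = 6.24800e+07.
Endpoint term: (f(10) + f(50))/2 = (10000.0 + 6.25000e+06)/2 = 3.13000e+06.
So far: 6.56100e+07.
k=1: B_{2}/(2)! × [f^{(1)}(50) − f^{(1)}(10)] = 1/12 × (500000 − 4000.00) = 41333.3.
Running total after k=1: 6.56513e+07.
k=2: B_{4}/(4)! × [f^{(3)}(50) − f^{(3)}(10)] = −1/720 × (1200.00 − 240.000) = -1.33333.
Running total after k=2: 6.56513e+07.
k=3: B_{6}/(6)! × [f^{(5)}(50) − f^{(5)}(10)] = 1/30240 × (0.00000 − 0.00000) = 0.00000.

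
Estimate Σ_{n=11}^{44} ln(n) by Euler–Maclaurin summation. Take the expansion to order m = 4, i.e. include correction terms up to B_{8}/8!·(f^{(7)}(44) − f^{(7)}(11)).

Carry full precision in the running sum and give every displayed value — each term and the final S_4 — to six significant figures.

S_4 ≈ 110.213

The integral term ∫_11^44 ln(x) dx = 107.127.
Boundary: ½(f(11) + f(44)) = ½(2.39790 + 3.78419) = 3.09104.
Running total after boundary: 110.219.
k=1: B_{2}/(2)! × [f^{(1)}(44) − f^{(1)}(11)] = 1/12 × (0.0227273 − 0.0909091) = -0.00568182.
Running total after k=1: 110.213.
k=2: B_{4}/(4)! × [f^{(3)}(44) − f^{(3)}(11)] = −1/720 × (2.34786e-05 − 0.00150263) = 2.05438e-06.
Running total after k=2: 110.213.
k=3: B_{6}/(6)! × [f^{(5)}(44) − f^{(5)}(11)] = 1/30240 × (1.45528e-07 − 0.000149021) = -4.92313e-09.
Running total after k=3: 110.213.
k=4: B_{8}/(8)! × [f^{(7)}(44) − f^{(7)}(11)] = −1/1209600 × (2.25509e-09 − 3.69474e-05) = 3.05433e-11.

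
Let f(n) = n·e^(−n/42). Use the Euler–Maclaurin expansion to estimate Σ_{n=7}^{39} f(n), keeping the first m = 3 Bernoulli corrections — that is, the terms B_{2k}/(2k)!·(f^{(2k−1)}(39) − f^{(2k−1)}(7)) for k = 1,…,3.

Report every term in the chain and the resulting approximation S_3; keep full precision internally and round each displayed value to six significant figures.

The integral term ∫_7^39 x·e^(−x/42) dx = 397.869.
Boundary: ½(f(7) + f(39)) = ½(5.92537 + 15.4096) = 10.6675.
Running total after boundary: 408.536.
Correction k=1: B_{2}/2! · (f^{(1)}(39) − f^{(1)}(7)) = 1/12 · (0.0282227 − 0.705401) = -0.0564316.
After k=1: 408.480.
Correction k=2: B_{4}/4! · (f^{(3)}(39) − f^{(3)}(7)) = −1/720 · (0.000463979 − 0.00135962) = 1.24394e-06.
After k=2: 408.480.
Correction k=3: B_{6}/6! · (f^{(5)}(39) − f^{(5)}(7)) = 1/30240 · (5.16983e-07 − 1.31482e-06) = -2.63836e-11.

S_3 ≈ 408.480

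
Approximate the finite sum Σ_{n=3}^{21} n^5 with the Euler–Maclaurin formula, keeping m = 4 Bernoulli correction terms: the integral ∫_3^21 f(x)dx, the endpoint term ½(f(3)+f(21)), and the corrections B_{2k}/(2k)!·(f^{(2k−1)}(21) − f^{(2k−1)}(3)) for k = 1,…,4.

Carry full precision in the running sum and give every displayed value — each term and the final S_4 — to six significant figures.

S_4 ≈ 1.64174e+07

The integral term ∫_3^21 x^5 dx = 1.42942e+07.
Endpoint term: (f(3) + f(21))/2 = (243.000 + 4.08410e+06)/2 = 2.04217e+06.
Running total after boundary: 1.63364e+07.
Order-1 term: 1/12 · (972405 − 405.000) = 81000.0.
Partial sum through k=1: 1.64174e+07.
Order-2 term: −1/720 · (26460.0 − 540.000) = -36.0000.
Partial sum through k=2: 1.64174e+07.
Order-3 term: 1/30240 · (120.000 − 120.000) = 0.00000.
Partial sum through k=3: 1.64174e+07.
Order-4 term: −1/1209600 · (0.00000 − 0.00000) = 0.00000.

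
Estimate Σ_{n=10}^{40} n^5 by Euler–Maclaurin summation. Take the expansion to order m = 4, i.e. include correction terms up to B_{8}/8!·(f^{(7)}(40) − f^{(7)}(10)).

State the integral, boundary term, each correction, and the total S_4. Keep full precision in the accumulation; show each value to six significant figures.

The integral term ∫_10^40 x^5 dx = 6.82500e+08.
Endpoint term: (f(10) + f(40))/2 = (100000 + 1.02400e+08)/2 = 5.12500e+07.
So far: 7.33750e+08.
Correction k=1: B_{2}/2! · (f^{(1)}(40) − f^{(1)}(10)) = 1/12 · (1.28000e+07 − 50000.0) = 1.06250e+06.
Running total after k=1: 7.34812e+08.
Correction k=2: B_{4}/4! · (f^{(3)}(40) − f^{(3)}(10)) = −1/720 · (96000.0 − 6000.00) = -125.000.
Running total after k=2: 7.34812e+08.
Correction k=3: B_{6}/6! · (f^{(5)}(40) − f^{(5)}(10)) = 1/30240 · (120.000 − 120.000) = 0.00000.
Running total after k=3: 7.34812e+08.
Correction k=4: B_{8}/8! · (f^{(7)}(40) − f^{(7)}(10)) = −1/1209600 · (0.00000 − 0.00000) = 0.00000.

S_4 ≈ 7.34812e+08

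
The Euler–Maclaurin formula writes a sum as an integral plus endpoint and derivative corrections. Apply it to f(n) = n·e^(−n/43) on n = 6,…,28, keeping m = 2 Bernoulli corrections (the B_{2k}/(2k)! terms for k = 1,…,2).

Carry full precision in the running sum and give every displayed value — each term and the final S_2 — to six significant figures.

The integral term ∫_6^28 x·e^(−x/43) dx = 240.636.
Boundary: ½(f(6) + f(28)) = ½(5.21858 + 14.6003) = 9.90944.
Integral + boundary = 250.546.
Correction k=1: B_{2}/2! · (f^{(1)}(28) − f^{(1)}(6)) = 1/12 · (0.181897 − 0.748400) = -0.0472086.
After k=1: 250.499.
Correction k=2: B_{4}/4! · (f^{(3)}(28) − f^{(3)}(6)) = −1/720 · (0.000662399 − 0.00134555) = 9.48824e-07.

S_2 ≈ 250.499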